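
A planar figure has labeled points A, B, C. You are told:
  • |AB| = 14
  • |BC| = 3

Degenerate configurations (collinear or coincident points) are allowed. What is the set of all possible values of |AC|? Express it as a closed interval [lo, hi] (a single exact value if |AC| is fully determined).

|AB| ∈ {14}
|BC| ∈ {3}
|AC| ∈ [11, 17]

|AC| ∈ [11, 17]  (≈ [11.0000, 17.0000])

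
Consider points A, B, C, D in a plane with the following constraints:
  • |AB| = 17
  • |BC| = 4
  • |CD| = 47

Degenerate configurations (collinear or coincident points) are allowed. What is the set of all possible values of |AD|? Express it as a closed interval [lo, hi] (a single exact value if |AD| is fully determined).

|AD| ∈ [26, 68]  (≈ [26.0000, 68.0000])

|AB| ∈ {17}
|BC| ∈ {4}
|CD| ∈ {47}
|AC| ∈ [13, 21]
|BD| ∈ [43, 51]
|AD| ∈ [26, 68]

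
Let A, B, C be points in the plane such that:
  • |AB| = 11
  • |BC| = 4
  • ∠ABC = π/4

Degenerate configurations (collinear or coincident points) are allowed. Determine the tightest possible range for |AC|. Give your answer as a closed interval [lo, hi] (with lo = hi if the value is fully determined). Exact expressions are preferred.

|AB| ∈ {11}
|BC| ∈ {4}
|AC| ∈ {√(137 - 44·√(2))}

|AC| = √(137 - 44·√(2))  (≈ 8.6472)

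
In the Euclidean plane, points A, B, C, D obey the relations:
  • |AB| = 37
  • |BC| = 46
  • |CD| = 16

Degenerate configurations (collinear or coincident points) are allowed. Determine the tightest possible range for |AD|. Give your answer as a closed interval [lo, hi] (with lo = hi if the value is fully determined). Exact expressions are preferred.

|AD| ∈ [0, 99]  (≈ [0.0000, 99.0000])

|AB| ∈ {37}
|BC| ∈ {46}
|CD| ∈ {16}
|AC| ∈ [9, 83]
|BD| ∈ [30, 62]
|AD| ∈ [0, 99]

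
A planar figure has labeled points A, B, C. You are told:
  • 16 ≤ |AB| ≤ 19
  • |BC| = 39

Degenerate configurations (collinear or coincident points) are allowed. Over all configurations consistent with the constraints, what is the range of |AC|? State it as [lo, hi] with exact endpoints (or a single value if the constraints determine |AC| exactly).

|AC| ∈ [20, 58]  (≈ [20.0000, 58.0000])

|AB| ∈ [16, 19]
|BC| ∈ {39}
|AC| ∈ [20, 58]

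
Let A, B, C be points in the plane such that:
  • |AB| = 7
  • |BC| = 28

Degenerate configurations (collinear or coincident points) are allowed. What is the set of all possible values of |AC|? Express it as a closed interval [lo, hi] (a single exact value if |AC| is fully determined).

|AC| ∈ [21, 35]  (≈ [21.0000, 35.0000])

|AB| ∈ {7}
|BC| ∈ {28}
|AC| ∈ [21, 35]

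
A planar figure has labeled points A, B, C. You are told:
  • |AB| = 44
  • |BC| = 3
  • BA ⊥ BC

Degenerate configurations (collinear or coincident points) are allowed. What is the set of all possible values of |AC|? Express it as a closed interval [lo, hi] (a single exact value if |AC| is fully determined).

|AC| = √(1945)  (≈ 44.1022)

|AB| ∈ {44}
|BC| ∈ {3}
|AC| ∈ {√(1945)}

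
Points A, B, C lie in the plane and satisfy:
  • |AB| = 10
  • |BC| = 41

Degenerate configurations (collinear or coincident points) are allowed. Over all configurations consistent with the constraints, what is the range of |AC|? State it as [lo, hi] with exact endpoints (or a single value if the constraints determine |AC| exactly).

|AB| ∈ {10}
|BC| ∈ {41}
|AC| ∈ [31, 51]

|AC| ∈ [31, 51]  (≈ [31.0000, 51.0000])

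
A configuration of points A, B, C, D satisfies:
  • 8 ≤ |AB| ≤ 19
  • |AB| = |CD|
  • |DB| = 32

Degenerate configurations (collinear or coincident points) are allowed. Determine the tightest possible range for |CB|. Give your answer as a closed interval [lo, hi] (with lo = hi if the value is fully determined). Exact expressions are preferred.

|AB| ∈ [8, 19]
|BD| ∈ {32}
|CD| ∈ [8, 19]
|AD| ∈ [13, 51]
|BC| ∈ [13, 51]
|AC| ∈ [0, 70]

|CB| ∈ [13, 51]  (≈ [13.0000, 51.0000])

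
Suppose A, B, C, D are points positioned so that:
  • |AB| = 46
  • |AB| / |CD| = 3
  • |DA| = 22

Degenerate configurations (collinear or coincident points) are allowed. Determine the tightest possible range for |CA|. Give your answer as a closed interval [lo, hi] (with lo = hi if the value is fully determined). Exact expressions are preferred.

|AB| ∈ {46}
|AD| ∈ {22}
|CD| ∈ {46/3}
|BD| ∈ [24, 68]
|AC| ∈ [20/3, 112/3]
|BC| ∈ [26/3, 250/3]

|CA| ∈ [20/3, 112/3]  (≈ [6.6667, 37.3333])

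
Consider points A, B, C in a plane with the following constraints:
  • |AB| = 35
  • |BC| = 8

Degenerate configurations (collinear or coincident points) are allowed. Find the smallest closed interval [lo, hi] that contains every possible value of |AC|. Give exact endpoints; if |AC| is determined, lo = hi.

|AC| ∈ [27, 43]  (≈ [27.0000, 43.0000])

|AB| ∈ {35}
|BC| ∈ {8}
|AC| ∈ [27, 43]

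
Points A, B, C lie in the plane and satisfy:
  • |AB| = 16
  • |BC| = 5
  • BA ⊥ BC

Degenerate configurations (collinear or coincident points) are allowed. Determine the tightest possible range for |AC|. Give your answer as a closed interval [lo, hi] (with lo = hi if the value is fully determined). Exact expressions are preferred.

|AB| ∈ {16}
|BC| ∈ {5}
|AC| ∈ {√(281)}

|AC| = √(281)  (≈ 16.7631)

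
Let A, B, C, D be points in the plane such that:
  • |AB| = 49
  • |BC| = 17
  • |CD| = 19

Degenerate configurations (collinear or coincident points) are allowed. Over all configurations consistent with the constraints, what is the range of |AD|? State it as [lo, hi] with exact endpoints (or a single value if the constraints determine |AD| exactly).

|AD| ∈ [13, 85]  (≈ [13.0000, 85.0000])

|AB| ∈ {49}
|BC| ∈ {17}
|CD| ∈ {19}
|AC| ∈ [32, 66]
|BD| ∈ [2, 36]
|AD| ∈ [13, 85]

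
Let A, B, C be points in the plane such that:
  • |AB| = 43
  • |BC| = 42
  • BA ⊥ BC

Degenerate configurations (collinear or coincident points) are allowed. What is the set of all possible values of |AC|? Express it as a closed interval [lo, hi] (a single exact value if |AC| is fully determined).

|AB| ∈ {43}
|BC| ∈ {42}
|AC| ∈ {√(3613)}

|AC| = √(3613)  (≈ 60.1082)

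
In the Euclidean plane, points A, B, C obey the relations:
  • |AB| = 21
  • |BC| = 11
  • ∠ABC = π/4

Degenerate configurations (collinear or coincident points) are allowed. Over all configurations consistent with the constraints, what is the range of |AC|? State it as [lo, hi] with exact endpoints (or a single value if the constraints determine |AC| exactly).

|AC| = √(562 - 231·√(2))  (≈ 15.3400)

|AB| ∈ {21}
|BC| ∈ {11}
|AC| ∈ {√(562 - 231·√(2))}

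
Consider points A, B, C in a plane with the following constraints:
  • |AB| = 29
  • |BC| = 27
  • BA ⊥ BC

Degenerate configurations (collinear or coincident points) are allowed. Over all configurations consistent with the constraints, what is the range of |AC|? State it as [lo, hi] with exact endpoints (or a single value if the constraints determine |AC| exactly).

|AC| = √(1570)  (≈ 39.6232)

|AB| ∈ {29}
|BC| ∈ {27}
|AC| ∈ {√(1570)}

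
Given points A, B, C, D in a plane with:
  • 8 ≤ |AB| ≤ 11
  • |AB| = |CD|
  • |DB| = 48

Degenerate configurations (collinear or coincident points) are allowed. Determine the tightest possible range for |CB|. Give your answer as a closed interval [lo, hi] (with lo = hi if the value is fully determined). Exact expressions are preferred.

|CB| ∈ [37, 59]  (≈ [37.0000, 59.0000])

|AB| ∈ [8, 11]
|BD| ∈ {48}
|CD| ∈ [8, 11]
|AD| ∈ [37, 59]
|BC| ∈ [37, 59]
|AC| ∈ [26, 70]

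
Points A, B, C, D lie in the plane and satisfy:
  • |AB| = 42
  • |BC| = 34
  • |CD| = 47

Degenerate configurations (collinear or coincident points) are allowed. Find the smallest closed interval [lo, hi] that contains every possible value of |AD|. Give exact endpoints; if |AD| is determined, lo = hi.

|AD| ∈ [0, 123]  (≈ [0.0000, 123.0000])

|AB| ∈ {42}
|BC| ∈ {34}
|CD| ∈ {47}
|AC| ∈ [8, 76]
|BD| ∈ [13, 81]
|AD| ∈ [0, 123]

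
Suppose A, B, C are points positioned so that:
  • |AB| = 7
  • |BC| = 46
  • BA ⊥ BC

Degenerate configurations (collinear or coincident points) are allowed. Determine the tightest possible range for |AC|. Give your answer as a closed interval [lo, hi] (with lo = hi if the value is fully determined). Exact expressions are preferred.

|AB| ∈ {7}
|BC| ∈ {46}
|AC| ∈ {√(2165)}

|AC| = √(2165)  (≈ 46.5296)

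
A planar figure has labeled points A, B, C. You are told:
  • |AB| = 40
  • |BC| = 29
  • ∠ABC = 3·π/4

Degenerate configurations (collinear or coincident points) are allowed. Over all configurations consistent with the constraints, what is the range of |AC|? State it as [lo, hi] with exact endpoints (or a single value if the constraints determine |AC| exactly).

|AB| ∈ {40}
|BC| ∈ {29}
|AC| ∈ {√(1160·√(2) + 2441)}

|AC| = √(1160·√(2) + 2441)  (≈ 63.8865)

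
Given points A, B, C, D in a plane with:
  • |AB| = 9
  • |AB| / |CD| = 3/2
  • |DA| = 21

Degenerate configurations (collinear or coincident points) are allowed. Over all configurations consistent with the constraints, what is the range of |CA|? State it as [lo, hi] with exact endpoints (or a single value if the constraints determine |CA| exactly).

|AB| ∈ {9}
|AD| ∈ {21}
|CD| ∈ {6}
|BD| ∈ [12, 30]
|AC| ∈ [15, 27]
|BC| ∈ [6, 36]

|CA| ∈ [15, 27]  (≈ [15.0000, 27.0000])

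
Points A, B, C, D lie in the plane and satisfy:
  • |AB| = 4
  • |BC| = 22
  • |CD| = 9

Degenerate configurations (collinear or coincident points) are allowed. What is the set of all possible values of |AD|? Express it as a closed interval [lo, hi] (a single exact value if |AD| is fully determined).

|AD| ∈ [9, 35]  (≈ [9.0000, 35.0000])

|AB| ∈ {4}
|BC| ∈ {22}
|CD| ∈ {9}
|AC| ∈ [18, 26]
|BD| ∈ [13, 31]
|AD| ∈ [9, 35]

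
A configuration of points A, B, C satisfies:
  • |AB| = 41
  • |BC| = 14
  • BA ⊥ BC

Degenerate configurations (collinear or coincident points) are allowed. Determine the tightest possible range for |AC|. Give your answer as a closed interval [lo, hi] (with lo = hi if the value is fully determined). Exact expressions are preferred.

|AB| ∈ {41}
|BC| ∈ {14}
|AC| ∈ {√(1877)}

|AC| = √(1877)  (≈ 43.3244)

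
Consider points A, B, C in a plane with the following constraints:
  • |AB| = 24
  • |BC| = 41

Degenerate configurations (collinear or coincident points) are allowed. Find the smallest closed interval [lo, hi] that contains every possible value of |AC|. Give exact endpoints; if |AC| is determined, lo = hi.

|AC| ∈ [17, 65]  (≈ [17.0000, 65.0000])

|AB| ∈ {24}
|BC| ∈ {41}
|AC| ∈ [17, 65]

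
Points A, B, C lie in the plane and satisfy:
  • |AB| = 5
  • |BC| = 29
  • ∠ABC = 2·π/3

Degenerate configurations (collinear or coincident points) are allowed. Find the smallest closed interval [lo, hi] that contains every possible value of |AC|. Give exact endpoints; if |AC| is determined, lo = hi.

|AB| ∈ {5}
|BC| ∈ {29}
|AC| ∈ {√(1011)}

|AC| = √(1011)  (≈ 31.7962)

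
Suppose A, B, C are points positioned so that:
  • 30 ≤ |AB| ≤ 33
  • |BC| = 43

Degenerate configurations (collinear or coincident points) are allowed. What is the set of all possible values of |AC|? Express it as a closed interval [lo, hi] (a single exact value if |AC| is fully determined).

|AC| ∈ [10, 76]  (≈ [10.0000, 76.0000])

|AB| ∈ [30, 33]
|BC| ∈ {43}
|AC| ∈ [10, 76]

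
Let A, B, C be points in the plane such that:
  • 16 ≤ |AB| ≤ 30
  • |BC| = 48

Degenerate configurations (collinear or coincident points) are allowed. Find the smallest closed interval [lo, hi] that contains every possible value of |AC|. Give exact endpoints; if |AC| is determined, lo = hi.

|AB| ∈ [16, 30]
|BC| ∈ {48}
|AC| ∈ [18, 78]

|AC| ∈ [18, 78]  (≈ [18.0000, 78.0000])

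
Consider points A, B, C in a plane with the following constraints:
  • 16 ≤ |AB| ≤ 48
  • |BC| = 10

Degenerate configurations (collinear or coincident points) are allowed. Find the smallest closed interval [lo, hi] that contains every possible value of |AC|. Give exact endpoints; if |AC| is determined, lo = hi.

|AC| ∈ [6, 58]  (≈ [6.0000, 58.0000])

|AB| ∈ [16, 48]
|BC| ∈ {10}
|AC| ∈ [6, 58]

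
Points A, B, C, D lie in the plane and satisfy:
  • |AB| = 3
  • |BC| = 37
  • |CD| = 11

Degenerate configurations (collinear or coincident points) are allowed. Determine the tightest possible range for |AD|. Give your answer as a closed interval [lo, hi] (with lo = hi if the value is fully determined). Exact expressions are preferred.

|AD| ∈ [23, 51]  (≈ [23.0000, 51.0000])

|AB| ∈ {3}
|BC| ∈ {37}
|CD| ∈ {11}
|AC| ∈ [34, 40]
|BD| ∈ [26, 48]
|AD| ∈ [23, 51]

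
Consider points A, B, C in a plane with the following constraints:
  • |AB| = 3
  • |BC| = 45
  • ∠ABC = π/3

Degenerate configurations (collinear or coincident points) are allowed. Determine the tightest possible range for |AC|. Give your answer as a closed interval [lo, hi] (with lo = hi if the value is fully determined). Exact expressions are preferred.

|AB| ∈ {3}
|BC| ∈ {45}
|AC| ∈ {3·√(211)}

|AC| = 3·√(211)  (≈ 43.5775)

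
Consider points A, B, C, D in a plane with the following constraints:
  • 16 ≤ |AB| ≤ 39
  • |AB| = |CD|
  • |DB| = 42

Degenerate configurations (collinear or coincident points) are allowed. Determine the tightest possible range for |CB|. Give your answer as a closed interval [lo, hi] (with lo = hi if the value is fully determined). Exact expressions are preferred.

|CB| ∈ [3, 81]  (≈ [3.0000, 81.0000])

|AB| ∈ [16, 39]
|BD| ∈ {42}
|CD| ∈ [16, 39]
|AD| ∈ [3, 81]
|BC| ∈ [3, 81]
|AC| ∈ [0, 120]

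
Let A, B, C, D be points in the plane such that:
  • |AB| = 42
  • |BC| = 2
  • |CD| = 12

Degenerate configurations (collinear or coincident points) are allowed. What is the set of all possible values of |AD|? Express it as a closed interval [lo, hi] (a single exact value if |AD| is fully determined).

|AB| ∈ {42}
|BC| ∈ {2}
|CD| ∈ {12}
|AC| ∈ [40, 44]
|BD| ∈ [10, 14]
|AD| ∈ [28, 56]

|AD| ∈ [28, 56]  (≈ [28.0000, 56.0000])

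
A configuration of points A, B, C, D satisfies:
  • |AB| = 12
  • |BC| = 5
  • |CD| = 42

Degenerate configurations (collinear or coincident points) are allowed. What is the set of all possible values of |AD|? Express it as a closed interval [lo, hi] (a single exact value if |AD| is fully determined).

|AD| ∈ [25, 59]  (≈ [25.0000, 59.0000])

|AB| ∈ {12}
|BC| ∈ {5}
|CD| ∈ {42}
|AC| ∈ [7, 17]
|BD| ∈ [37, 47]
|AD| ∈ [25, 59]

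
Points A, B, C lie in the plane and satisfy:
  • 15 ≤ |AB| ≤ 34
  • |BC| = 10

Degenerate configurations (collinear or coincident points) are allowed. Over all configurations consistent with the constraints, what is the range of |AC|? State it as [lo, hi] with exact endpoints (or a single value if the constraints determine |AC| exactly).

|AC| ∈ [5, 44]  (≈ [5.0000, 44.0000])

|AB| ∈ [15, 34]
|BC| ∈ {10}
|AC| ∈ [5, 44]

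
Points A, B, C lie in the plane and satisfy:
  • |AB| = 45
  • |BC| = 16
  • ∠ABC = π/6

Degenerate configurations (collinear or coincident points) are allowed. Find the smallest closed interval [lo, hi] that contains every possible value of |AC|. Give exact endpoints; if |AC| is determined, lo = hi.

|AC| = √(2281 - 720·√(3))  (≈ 32.1547)

|AB| ∈ {45}
|BC| ∈ {16}
|AC| ∈ {√(2281 - 720·√(3))}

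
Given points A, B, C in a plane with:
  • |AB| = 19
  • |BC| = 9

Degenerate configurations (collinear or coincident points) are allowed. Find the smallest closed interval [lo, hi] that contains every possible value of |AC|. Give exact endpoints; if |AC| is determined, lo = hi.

|AC| ∈ [10, 28]  (≈ [10.0000, 28.0000])

|AB| ∈ {19}
|BC| ∈ {9}
|AC| ∈ [10, 28]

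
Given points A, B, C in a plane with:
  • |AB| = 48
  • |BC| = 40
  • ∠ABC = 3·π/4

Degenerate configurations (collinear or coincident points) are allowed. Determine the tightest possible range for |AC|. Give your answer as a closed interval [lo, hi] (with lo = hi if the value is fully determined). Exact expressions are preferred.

|AB| ∈ {48}
|BC| ∈ {40}
|AC| ∈ {8·√(30·√(2) + 61)}

|AC| = 8·√(30·√(2) + 61)  (≈ 81.3590)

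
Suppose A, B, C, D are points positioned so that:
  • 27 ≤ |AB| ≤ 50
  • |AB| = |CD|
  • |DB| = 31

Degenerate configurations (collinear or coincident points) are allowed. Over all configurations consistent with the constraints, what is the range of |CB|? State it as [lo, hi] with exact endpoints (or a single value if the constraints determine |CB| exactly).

|CB| ∈ [0, 81]  (≈ [0.0000, 81.0000])

|AB| ∈ [27, 50]
|BD| ∈ {31}
|CD| ∈ [27, 50]
|AD| ∈ [0, 81]
|BC| ∈ [0, 81]
|AC| ∈ [0, 131]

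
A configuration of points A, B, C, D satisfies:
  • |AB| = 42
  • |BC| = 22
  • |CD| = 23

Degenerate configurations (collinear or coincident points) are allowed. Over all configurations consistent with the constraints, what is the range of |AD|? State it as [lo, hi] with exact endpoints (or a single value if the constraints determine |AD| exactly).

|AD| ∈ [0, 87]  (≈ [0.0000, 87.0000])

|AB| ∈ {42}
|BC| ∈ {22}
|CD| ∈ {23}
|AC| ∈ [20, 64]
|BD| ∈ [1, 45]
|AD| ∈ [0, 87]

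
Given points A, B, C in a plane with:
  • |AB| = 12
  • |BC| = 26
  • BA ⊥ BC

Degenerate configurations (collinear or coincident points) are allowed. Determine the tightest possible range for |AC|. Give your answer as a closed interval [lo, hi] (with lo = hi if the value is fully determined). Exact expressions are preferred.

|AC| = 2·√(205)  (≈ 28.6356)

|AB| ∈ {12}
|BC| ∈ {26}
|AC| ∈ {2·√(205)}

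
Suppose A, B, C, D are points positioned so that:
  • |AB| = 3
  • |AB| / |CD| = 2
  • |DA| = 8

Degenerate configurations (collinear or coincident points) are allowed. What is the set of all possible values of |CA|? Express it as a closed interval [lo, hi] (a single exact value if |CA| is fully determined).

|CA| ∈ [13/2, 19/2]  (≈ [6.5000, 9.5000])

|AB| ∈ {3}
|AD| ∈ {8}
|CD| ∈ {3/2}
|BD| ∈ [5, 11]
|AC| ∈ [13/2, 19/2]
|BC| ∈ [7/2, 25/2]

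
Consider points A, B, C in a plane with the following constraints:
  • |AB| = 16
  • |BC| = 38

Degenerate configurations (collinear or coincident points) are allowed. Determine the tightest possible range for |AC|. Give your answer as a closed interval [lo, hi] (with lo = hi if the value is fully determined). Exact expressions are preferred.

|AB| ∈ {16}
|BC| ∈ {38}
|AC| ∈ [22, 54]

|AC| ∈ [22, 54]  (≈ [22.0000, 54.0000])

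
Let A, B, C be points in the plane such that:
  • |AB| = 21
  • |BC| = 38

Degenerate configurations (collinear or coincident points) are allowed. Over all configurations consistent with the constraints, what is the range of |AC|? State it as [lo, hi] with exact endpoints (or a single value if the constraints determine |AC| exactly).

|AB| ∈ {21}
|BC| ∈ {38}
|AC| ∈ [17, 59]

|AC| ∈ [17, 59]  (≈ [17.0000, 59.0000])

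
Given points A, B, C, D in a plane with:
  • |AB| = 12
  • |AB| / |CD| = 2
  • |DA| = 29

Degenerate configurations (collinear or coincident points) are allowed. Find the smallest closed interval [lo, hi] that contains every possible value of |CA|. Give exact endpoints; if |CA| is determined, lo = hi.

|AB| ∈ {12}
|AD| ∈ {29}
|CD| ∈ {6}
|BD| ∈ [17, 41]
|AC| ∈ [23, 35]
|BC| ∈ [11, 47]

|CA| ∈ [23, 35]  (≈ [23.0000, 35.0000])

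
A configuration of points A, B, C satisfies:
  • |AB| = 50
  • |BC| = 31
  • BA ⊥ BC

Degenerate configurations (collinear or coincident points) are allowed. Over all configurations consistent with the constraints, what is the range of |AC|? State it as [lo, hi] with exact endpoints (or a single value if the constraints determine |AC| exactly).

|AB| ∈ {50}
|BC| ∈ {31}
|AC| ∈ {√(3461)}

|AC| = √(3461)  (≈ 58.8303)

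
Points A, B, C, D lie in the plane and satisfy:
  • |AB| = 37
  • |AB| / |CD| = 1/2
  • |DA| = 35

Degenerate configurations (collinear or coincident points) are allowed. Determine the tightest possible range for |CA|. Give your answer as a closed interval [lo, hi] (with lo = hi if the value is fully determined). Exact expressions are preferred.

|CA| ∈ [39, 109]  (≈ [39.0000, 109.0000])

|AB| ∈ {37}
|AD| ∈ {35}
|CD| ∈ {74}
|BD| ∈ [2, 72]
|AC| ∈ [39, 109]
|BC| ∈ [2, 146]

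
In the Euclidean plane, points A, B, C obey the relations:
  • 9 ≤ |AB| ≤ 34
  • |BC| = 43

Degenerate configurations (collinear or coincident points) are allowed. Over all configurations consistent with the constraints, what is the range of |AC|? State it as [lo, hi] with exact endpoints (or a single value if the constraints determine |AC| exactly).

|AB| ∈ [9, 34]
|BC| ∈ {43}
|AC| ∈ [9, 77]

|AC| ∈ [9, 77]  (≈ [9.0000, 77.0000])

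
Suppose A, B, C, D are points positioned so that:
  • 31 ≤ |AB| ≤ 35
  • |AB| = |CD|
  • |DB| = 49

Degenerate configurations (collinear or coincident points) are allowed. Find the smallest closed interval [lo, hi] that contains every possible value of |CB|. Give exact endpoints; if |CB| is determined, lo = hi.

|AB| ∈ [31, 35]
|BD| ∈ {49}
|CD| ∈ [31, 35]
|AD| ∈ [14, 84]
|BC| ∈ [14, 84]
|AC| ∈ [0, 119]

|CB| ∈ [14, 84]  (≈ [14.0000, 84.0000])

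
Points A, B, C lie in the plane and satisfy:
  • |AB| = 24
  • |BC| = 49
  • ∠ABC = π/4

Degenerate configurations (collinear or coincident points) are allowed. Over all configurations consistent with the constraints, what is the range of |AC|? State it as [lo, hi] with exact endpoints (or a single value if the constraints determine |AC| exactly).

|AB| ∈ {24}
|BC| ∈ {49}
|AC| ∈ {√(2977 - 1176·√(2))}

|AC| = √(2977 - 1176·√(2))  (≈ 36.2475)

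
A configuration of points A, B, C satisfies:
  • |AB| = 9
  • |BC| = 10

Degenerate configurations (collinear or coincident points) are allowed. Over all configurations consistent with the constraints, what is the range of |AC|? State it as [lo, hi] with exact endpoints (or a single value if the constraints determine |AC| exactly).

|AC| ∈ [1, 19]  (≈ [1.0000, 19.0000])

|AB| ∈ {9}
|BC| ∈ {10}
|AC| ∈ [1, 19]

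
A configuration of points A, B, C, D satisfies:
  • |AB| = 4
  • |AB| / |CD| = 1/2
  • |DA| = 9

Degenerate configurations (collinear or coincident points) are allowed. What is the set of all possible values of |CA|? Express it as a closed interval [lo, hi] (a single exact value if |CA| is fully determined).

|AB| ∈ {4}
|AD| ∈ {9}
|CD| ∈ {8}
|BD| ∈ [5, 13]
|AC| ∈ [1, 17]
|BC| ∈ [0, 21]

|CA| ∈ [1, 17]  (≈ [1.0000, 17.0000])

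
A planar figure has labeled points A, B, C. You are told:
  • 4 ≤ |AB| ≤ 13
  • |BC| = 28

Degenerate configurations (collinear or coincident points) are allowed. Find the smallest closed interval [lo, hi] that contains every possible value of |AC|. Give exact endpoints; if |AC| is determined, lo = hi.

|AB| ∈ [4, 13]
|BC| ∈ {28}
|AC| ∈ [15, 41]

|AC| ∈ [15, 41]  (≈ [15.0000, 41.0000])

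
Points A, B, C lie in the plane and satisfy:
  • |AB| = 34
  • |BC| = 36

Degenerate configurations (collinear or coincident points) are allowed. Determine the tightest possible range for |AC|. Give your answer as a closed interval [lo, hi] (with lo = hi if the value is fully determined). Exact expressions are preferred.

|AB| ∈ {34}
|BC| ∈ {36}
|AC| ∈ [2, 70]

|AC| ∈ [2, 70]  (≈ [2.0000, 70.0000])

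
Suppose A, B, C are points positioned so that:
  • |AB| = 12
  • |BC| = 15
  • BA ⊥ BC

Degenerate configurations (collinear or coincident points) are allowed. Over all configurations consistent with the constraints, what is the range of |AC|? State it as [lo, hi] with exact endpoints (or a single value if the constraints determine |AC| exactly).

|AC| = 3·√(41)  (≈ 19.2094)

|AB| ∈ {12}
|BC| ∈ {15}
|AC| ∈ {3·√(41)}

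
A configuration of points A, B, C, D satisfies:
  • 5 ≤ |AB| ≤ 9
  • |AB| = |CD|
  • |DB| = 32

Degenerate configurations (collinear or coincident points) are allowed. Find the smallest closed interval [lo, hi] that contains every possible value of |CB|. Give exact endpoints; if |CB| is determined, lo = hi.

|CB| ∈ [23, 41]  (≈ [23.0000, 41.0000])

|AB| ∈ [5, 9]
|BD| ∈ {32}
|CD| ∈ [5, 9]
|AD| ∈ [23, 41]
|BC| ∈ [23, 41]
|AC| ∈ [14, 50]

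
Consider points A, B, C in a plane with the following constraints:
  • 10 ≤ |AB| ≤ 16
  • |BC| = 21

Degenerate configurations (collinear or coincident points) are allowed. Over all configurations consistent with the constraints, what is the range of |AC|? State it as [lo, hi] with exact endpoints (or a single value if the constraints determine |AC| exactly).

|AB| ∈ [10, 16]
|BC| ∈ {21}
|AC| ∈ [5, 37]

|AC| ∈ [5, 37]  (≈ [5.0000, 37.0000])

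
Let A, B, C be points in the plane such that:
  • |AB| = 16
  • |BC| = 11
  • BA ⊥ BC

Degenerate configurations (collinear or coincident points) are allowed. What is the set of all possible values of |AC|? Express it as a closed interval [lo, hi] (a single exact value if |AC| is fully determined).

|AC| = √(377)  (≈ 19.4165)

|AB| ∈ {16}
|BC| ∈ {11}
|AC| ∈ {√(377)}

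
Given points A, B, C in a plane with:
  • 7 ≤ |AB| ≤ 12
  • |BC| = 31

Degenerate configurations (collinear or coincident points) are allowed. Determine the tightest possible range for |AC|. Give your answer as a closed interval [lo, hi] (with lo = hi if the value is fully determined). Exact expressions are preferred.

|AC| ∈ [19, 43]  (≈ [19.0000, 43.0000])

|AB| ∈ [7, 12]
|BC| ∈ {31}
|AC| ∈ [19, 43]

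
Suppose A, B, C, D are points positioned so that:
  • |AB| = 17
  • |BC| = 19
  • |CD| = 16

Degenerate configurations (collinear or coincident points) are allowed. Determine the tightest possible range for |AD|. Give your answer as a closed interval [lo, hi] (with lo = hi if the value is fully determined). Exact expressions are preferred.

|AB| ∈ {17}
|BC| ∈ {19}
|CD| ∈ {16}
|AC| ∈ [2, 36]
|BD| ∈ [3, 35]
|AD| ∈ [0, 52]

|AD| ∈ [0, 52]  (≈ [0.0000, 52.0000])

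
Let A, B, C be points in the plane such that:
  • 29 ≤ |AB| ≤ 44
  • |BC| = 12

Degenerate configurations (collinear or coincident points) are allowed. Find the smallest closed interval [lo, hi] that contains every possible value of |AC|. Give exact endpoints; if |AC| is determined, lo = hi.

|AB| ∈ [29, 44]
|BC| ∈ {12}
|AC| ∈ [17, 56]

|AC| ∈ [17, 56]  (≈ [17.0000, 56.0000])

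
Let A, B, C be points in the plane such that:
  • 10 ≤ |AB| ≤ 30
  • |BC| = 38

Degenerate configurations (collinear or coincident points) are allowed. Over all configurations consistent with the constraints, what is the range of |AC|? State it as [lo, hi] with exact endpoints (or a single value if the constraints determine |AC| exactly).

|AC| ∈ [8, 68]  (≈ [8.0000, 68.0000])

|AB| ∈ [10, 30]
|BC| ∈ {38}
|AC| ∈ [8, 68]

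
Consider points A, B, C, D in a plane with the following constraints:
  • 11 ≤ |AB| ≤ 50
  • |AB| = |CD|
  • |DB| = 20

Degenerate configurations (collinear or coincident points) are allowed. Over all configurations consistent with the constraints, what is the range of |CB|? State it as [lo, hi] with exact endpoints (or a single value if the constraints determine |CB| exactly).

|AB| ∈ [11, 50]
|BD| ∈ {20}
|CD| ∈ [11, 50]
|AD| ∈ [0, 70]
|BC| ∈ [0, 70]
|AC| ∈ [0, 120]

|CB| ∈ [0, 70]  (≈ [0.0000, 70.0000])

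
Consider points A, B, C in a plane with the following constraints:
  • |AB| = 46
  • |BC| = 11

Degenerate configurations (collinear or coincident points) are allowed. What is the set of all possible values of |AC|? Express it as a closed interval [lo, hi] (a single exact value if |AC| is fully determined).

|AC| ∈ [35, 57]  (≈ [35.0000, 57.0000])

|AB| ∈ {46}
|BC| ∈ {11}
|AC| ∈ [35, 57]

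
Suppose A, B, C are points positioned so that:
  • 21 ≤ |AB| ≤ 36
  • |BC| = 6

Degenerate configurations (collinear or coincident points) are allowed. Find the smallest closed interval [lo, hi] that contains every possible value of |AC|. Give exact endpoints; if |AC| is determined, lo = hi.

|AC| ∈ [15, 42]  (≈ [15.0000, 42.0000])

|AB| ∈ [21, 36]
|BC| ∈ {6}
|AC| ∈ [15, 42]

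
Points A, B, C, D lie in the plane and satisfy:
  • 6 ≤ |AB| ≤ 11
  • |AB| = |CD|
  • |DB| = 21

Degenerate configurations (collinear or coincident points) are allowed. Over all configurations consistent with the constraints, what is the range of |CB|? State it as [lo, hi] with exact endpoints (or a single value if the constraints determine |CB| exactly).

|CB| ∈ [10, 32]  (≈ [10.0000, 32.0000])

|AB| ∈ [6, 11]
|BD| ∈ {21}
|CD| ∈ [6, 11]
|AD| ∈ [10, 32]
|BC| ∈ [10, 32]
|AC| ∈ [0, 43]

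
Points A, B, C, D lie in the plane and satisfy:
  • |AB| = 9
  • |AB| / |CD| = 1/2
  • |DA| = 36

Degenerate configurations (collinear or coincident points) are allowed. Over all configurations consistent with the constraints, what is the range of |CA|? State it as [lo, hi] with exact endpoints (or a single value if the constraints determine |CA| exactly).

|AB| ∈ {9}
|AD| ∈ {36}
|CD| ∈ {18}
|BD| ∈ [27, 45]
|AC| ∈ [18, 54]
|BC| ∈ [9, 63]

|CA| ∈ [18, 54]  (≈ [18.0000, 54.0000])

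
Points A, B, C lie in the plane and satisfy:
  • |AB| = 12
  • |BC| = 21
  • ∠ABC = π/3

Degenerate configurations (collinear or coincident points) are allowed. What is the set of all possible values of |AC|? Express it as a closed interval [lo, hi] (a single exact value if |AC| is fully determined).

|AB| ∈ {12}
|BC| ∈ {21}
|AC| ∈ {3·√(37)}

|AC| = 3·√(37)  (≈ 18.2483)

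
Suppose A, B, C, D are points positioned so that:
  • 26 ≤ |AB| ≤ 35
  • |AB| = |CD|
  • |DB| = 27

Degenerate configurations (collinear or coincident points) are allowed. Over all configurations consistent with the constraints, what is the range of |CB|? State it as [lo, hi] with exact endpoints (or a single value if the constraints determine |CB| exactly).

|AB| ∈ [26, 35]
|BD| ∈ {27}
|CD| ∈ [26, 35]
|AD| ∈ [0, 62]
|BC| ∈ [0, 62]
|AC| ∈ [0, 97]

|CB| ∈ [0, 62]  (≈ [0.0000, 62.0000])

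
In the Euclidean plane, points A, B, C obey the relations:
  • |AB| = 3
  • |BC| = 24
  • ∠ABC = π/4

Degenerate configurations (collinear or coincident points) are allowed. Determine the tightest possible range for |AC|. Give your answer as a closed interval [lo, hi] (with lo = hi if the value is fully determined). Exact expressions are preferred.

|AC| = 3·√(65 - 8·√(2))  (≈ 21.9813)

|AB| ∈ {3}
|BC| ∈ {24}
|AC| ∈ {3·√(65 - 8·√(2))}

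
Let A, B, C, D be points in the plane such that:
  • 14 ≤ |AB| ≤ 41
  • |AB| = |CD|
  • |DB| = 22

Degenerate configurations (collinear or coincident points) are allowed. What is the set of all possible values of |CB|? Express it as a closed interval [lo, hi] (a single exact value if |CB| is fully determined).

|AB| ∈ [14, 41]
|BD| ∈ {22}
|CD| ∈ [14, 41]
|AD| ∈ [0, 63]
|BC| ∈ [0, 63]
|AC| ∈ [0, 104]

|CB| ∈ [0, 63]  (≈ [0.0000, 63.0000])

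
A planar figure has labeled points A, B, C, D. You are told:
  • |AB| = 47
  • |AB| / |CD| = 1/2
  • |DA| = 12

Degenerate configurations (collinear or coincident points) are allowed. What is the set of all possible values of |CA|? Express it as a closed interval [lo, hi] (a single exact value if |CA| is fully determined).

|AB| ∈ {47}
|AD| ∈ {12}
|CD| ∈ {94}
|BD| ∈ [35, 59]
|AC| ∈ [82, 106]
|BC| ∈ [35, 153]

|CA| ∈ [82, 106]  (≈ [82.0000, 106.0000])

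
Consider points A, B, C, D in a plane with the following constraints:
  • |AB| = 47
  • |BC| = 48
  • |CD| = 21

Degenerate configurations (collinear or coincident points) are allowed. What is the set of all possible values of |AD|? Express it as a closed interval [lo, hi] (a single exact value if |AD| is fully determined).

|AB| ∈ {47}
|BC| ∈ {48}
|CD| ∈ {21}
|AC| ∈ [1, 95]
|BD| ∈ [27, 69]
|AD| ∈ [0, 116]

|AD| ∈ [0, 116]  (≈ [0.0000, 116.0000])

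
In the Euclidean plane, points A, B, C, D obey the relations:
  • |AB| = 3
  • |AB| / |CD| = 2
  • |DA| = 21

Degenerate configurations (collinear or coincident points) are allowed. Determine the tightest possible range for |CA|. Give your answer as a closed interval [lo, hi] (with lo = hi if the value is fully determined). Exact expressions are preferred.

|CA| ∈ [39/2, 45/2]  (≈ [19.5000, 22.5000])

|AB| ∈ {3}
|AD| ∈ {21}
|CD| ∈ {3/2}
|BD| ∈ [18, 24]
|AC| ∈ [39/2, 45/2]
|BC| ∈ [33/2, 51/2]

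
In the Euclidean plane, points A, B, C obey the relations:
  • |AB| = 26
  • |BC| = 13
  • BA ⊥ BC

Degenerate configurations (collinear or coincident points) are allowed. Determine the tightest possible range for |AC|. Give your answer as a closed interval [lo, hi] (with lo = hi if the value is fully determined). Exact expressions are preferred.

|AB| ∈ {26}
|BC| ∈ {13}
|AC| ∈ {13·√(5)}

|AC| = 13·√(5)  (≈ 29.0689)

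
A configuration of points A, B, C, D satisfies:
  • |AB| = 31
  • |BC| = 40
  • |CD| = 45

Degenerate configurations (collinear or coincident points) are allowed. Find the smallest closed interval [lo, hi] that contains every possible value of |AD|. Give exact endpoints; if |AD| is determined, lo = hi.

|AD| ∈ [0, 116]  (≈ [0.0000, 116.0000])

|AB| ∈ {31}
|BC| ∈ {40}
|CD| ∈ {45}
|AC| ∈ [9, 71]
|BD| ∈ [5, 85]
|AD| ∈ [0, 116]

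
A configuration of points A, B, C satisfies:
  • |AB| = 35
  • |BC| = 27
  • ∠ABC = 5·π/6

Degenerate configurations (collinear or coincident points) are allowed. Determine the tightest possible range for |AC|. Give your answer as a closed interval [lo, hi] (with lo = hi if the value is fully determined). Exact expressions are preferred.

|AB| ∈ {35}
|BC| ∈ {27}
|AC| ∈ {√(945·√(3) + 1954)}

|AC| = √(945·√(3) + 1954)  (≈ 59.9232)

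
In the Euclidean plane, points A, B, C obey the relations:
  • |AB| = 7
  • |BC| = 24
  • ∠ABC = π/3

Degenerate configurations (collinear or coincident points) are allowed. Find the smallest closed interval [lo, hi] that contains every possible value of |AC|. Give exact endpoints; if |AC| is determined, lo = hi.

|AB| ∈ {7}
|BC| ∈ {24}
|AC| ∈ {√(457)}

|AC| = √(457)  (≈ 21.3776)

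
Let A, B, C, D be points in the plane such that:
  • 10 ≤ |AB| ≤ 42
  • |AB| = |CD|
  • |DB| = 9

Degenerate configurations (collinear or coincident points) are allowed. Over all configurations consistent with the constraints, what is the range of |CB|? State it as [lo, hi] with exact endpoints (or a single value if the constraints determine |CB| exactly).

|AB| ∈ [10, 42]
|BD| ∈ {9}
|CD| ∈ [10, 42]
|AD| ∈ [1, 51]
|BC| ∈ [1, 51]
|AC| ∈ [0, 93]

|CB| ∈ [1, 51]  (≈ [1.0000, 51.0000])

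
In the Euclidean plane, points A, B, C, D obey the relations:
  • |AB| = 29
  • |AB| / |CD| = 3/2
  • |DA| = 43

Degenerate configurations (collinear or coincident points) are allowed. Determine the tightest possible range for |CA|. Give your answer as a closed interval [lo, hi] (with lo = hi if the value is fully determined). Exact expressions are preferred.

|AB| ∈ {29}
|AD| ∈ {43}
|CD| ∈ {58/3}
|BD| ∈ [14, 72]
|AC| ∈ [71/3, 187/3]
|BC| ∈ [0, 274/3]

|CA| ∈ [71/3, 187/3]  (≈ [23.6667, 62.3333])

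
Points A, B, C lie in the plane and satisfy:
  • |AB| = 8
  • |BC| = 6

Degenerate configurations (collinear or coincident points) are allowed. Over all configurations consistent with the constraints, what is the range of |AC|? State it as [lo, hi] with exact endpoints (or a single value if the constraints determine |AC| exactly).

|AC| ∈ [2, 14]  (≈ [2.0000, 14.0000])

|AB| ∈ {8}
|BC| ∈ {6}
|AC| ∈ [2, 14]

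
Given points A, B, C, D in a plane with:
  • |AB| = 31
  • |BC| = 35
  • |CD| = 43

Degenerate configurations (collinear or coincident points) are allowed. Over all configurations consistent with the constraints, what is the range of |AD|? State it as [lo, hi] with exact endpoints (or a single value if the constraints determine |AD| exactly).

|AB| ∈ {31}
|BC| ∈ {35}
|CD| ∈ {43}
|AC| ∈ [4, 66]
|BD| ∈ [8, 78]
|AD| ∈ [0, 109]

|AD| ∈ [0, 109]  (≈ [0.0000, 109.0000])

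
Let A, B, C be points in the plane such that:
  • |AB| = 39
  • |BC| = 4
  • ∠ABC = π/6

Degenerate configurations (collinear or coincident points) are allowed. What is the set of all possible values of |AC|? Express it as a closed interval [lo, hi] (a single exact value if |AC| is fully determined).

|AC| = √(1537 - 156·√(3))  (≈ 35.5921)

|AB| ∈ {39}
|BC| ∈ {4}
|AC| ∈ {√(1537 - 156·√(3))}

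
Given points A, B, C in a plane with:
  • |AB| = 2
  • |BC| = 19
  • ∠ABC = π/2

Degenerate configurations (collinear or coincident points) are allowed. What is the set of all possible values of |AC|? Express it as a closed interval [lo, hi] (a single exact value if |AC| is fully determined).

|AC| = √(365)  (≈ 19.1050)

|AB| ∈ {2}
|BC| ∈ {19}
|AC| ∈ {√(365)}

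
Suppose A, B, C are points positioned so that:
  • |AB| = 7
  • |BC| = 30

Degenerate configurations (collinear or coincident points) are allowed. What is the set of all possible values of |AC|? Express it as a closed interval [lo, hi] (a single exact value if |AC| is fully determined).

|AB| ∈ {7}
|BC| ∈ {30}
|AC| ∈ [23, 37]

|AC| ∈ [23, 37]  (≈ [23.0000, 37.0000])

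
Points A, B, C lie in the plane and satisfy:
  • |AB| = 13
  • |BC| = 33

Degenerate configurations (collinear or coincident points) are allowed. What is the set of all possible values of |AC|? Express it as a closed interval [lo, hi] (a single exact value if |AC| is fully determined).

|AC| ∈ [20, 46]  (≈ [20.0000, 46.0000])

|AB| ∈ {13}
|BC| ∈ {33}
|AC| ∈ [20, 46]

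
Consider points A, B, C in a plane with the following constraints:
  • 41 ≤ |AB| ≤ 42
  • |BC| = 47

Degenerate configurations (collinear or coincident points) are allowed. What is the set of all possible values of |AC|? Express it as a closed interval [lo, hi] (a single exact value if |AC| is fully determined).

|AB| ∈ [41, 42]
|BC| ∈ {47}
|AC| ∈ [5, 89]

|AC| ∈ [5, 89]  (≈ [5.0000, 89.0000])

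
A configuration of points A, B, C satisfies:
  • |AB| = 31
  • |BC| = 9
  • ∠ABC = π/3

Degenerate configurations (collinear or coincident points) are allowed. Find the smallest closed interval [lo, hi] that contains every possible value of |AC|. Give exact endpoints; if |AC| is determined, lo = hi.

|AC| = √(763)  (≈ 27.6225)

|AB| ∈ {31}
|BC| ∈ {9}
|AC| ∈ {√(763)}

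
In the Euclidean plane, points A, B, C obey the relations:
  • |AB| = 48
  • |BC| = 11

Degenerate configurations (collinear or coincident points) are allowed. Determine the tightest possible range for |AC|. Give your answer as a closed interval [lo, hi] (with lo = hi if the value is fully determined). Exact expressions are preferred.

|AC| ∈ [37, 59]  (≈ [37.0000, 59.0000])

|AB| ∈ {48}
|BC| ∈ {11}
|AC| ∈ [37, 59]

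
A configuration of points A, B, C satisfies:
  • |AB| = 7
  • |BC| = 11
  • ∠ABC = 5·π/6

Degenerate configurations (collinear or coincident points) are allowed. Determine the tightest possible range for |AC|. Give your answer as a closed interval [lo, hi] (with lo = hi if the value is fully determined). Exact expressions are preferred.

|AB| ∈ {7}
|BC| ∈ {11}
|AC| ∈ {√(77·√(3) + 170)}

|AC| = √(77·√(3) + 170)  (≈ 17.4175)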